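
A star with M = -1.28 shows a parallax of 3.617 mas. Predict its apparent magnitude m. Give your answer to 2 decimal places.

m = 5.93

d = 1/p = 1/0.003617″ = 276.47 pc.
m − M = 5 log₁₀ d − 5 = 5 log₁₀(276.47) − 5 = 12.2082 − 5 = 7.2082.
m = M + (m − M) = -1.28 + 7.2082 = 5.93.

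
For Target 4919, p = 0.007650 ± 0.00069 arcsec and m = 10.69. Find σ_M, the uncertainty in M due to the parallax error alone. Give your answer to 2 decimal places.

σ_M = 0.20 mag

M = m − 5 log₁₀ d + 5 = m + 5 log₁₀ p + 5, so ∂M/∂p = 5/(p ln 10).
σ_M = (5/ln 10) · (σ_p/p) = 2.1715 × 0.00069/0.007650 = 2.1715 × 0.090196 = 0.19586.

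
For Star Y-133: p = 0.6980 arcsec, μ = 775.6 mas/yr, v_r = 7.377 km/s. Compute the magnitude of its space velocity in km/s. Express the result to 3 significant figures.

9.06 km/s

d = 1/p = 1/0.6980″ = 1.4327 pc.
μ = 775.6 mas/yr = 0.7756 ″/yr.
v_t = 4.740 μ d = 4.740 × 0.7756 × 1.4327 = 5.2671 km/s.
v = √(v_r² + v_t²) = √(7.377² + 5.2671²) = √82.1625 = 9.0644 km/s.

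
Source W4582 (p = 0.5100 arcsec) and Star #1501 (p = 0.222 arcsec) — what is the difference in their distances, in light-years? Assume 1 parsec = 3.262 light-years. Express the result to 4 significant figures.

8.298 ly

d_A = 1/0.5100″ = 1.9608 pc; d_B = 1/0.2220″ = 4.5045 pc.
|d_B − d_A| = |4.5045 − 1.9608| = 2.5437 pc = 2.5437 × 3.262 ly = 8.2975 ly.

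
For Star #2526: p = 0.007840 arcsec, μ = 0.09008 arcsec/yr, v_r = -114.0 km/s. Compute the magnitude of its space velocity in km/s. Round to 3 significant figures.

126 km/s

d = 1/p = 1/0.007840″ = 127.55 pc.
v_t = 4.740 μ d = 4.740 × 0.09008 × 127.55 = 54.461 km/s.
v = √(v_r² + v_t²) = √((-114.0)² + 54.461²) = √15962 = 126.34 km/s.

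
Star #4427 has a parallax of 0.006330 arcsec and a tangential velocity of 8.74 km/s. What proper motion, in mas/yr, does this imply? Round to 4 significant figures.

d = 1/p = 1/0.006330″ = 157.98 pc.
μ = v_t / (4.74 d) = 8.74 / (4.74 × 157.98) = 8.74 / 748.83 = 0.011672 ″/yr = 11.672 mas/yr.

11.67 mas/yr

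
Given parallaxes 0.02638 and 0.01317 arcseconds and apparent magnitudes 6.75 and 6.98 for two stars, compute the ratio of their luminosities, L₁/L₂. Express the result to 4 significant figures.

L₁/L₂ = 0.3081

d₁ = 1/p₁ = 1/0.02638″ = 37.908 pc; d₂ = 1/p₂ = 1/0.01317″ = 75.93 pc.
M₁ = m₁ − 5 log₁₀ d₁ + 5 = 6.75 − 7.8937 + 5 = 3.8563.
M₂ = 6.98 − 9.4021 + 5 = 2.5779.
L₁/L₂ = 10^(0.4(M₂ − M₁)) = 10^(0.4 × (-1.2784)) = 10^(-0.51136) = 0.30806.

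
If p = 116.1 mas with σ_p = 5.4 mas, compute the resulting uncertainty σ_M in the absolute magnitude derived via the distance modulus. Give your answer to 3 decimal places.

σ_M = 0.101 mag

M = m − 5 log₁₀ d + 5 = m + 5 log₁₀ p + 5, so ∂M/∂p = 5/(p ln 10).
σ_M = (5/ln 10) · (σ_p/p) = 2.1715 × 5.4/116.1 = 2.1715 × 0.046512 = 0.101.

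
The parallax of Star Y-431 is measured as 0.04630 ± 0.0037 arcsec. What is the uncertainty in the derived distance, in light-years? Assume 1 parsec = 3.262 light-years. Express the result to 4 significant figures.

d = 1/p, so σ_d = σ_p / p².
σ_d = 0.00370 / (0.04630)² = 0.00370 / 0.0021437 = 1.726 pc = 1.726 × 3.262 ly = 5.6302 ly.

5.630 ly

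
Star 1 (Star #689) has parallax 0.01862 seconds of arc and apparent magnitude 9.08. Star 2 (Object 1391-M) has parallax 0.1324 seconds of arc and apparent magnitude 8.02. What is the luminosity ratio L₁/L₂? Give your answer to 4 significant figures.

L₁/L₂ = 19.05

d₁ = 1/p₁ = 1/0.01862″ = 53.706 pc; d₂ = 1/p₂ = 1/0.1324″ = 7.5529 pc.
M₁ = m₁ − 5 log₁₀ d₁ + 5 = 9.08 − 8.6501 + 5 = 5.4299.
M₂ = 8.02 − 4.3906 + 5 = 8.6294.
L₁/L₂ = 10^(0.4(M₂ − M₁)) = 10^(0.4 × 3.1995) = 10^1.27980 = 19.046.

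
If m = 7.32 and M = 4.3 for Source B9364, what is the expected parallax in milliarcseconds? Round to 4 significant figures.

24.89 mas

m − M = 7.32 − 4.3 = 3.02.
d = 10^((m−M)/5 + 1) = 10^1.604 = 40.179 pc.
p = 1/d = 1/40.179 = 0.024889 arcsec = 24.889 mas.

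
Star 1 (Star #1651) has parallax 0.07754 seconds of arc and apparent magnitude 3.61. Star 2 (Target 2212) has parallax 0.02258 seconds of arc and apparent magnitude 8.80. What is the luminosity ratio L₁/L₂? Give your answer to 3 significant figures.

L₁/L₂ = 10.1

d₁ = 1/p₁ = 1/0.07754″ = 12.897 pc; d₂ = 1/p₂ = 1/0.02258″ = 44.287 pc.
M₁ = m₁ − 5 log₁₀ d₁ + 5 = 3.61 − 5.5524 + 5 = 3.0576.
M₂ = 8.80 − 8.2314 + 5 = 5.5686.
L₁/L₂ = 10^(0.4(M₂ − M₁)) = 10^(0.4 × 2.5110) = 10^1.00440 = 10.102.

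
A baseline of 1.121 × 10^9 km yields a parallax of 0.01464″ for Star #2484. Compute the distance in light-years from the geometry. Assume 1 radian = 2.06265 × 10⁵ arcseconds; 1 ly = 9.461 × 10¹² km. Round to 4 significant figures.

1669 ly

θ = 0.01464″ = 0.01464/206265 = 7.0977 × 10^-8 rad.
d = B/θ = (1.121 × 10^9) / (7.0977 × 10^-8) = 1.5794 × 10^16 km = (1.5794 × 10^16) / (9.461 × 10^12) ly = 1669.4 ly.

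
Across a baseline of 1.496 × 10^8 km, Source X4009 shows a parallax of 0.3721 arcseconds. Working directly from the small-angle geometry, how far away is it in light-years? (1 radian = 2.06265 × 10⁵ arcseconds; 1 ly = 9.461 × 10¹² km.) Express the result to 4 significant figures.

θ = 0.3721″ = 0.3721/206265 = 1.8040 × 10^-6 rad.
d = B/θ = (1.496 × 10^8) / (1.8040 × 10^-6) = 8.2927 × 10^13 km = (8.2927 × 10^13) / (9.461 × 10^12) ly = 8.7651 ly.

8.765 ly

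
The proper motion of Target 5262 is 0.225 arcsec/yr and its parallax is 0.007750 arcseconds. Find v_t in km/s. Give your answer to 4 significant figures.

d = 1/p = 1/0.007750″ = 129.03 pc.
v_t = 4.74 × μ × d = 4.74 × 0.225 × 129.03 = 137.61 km/s.

137.6 km/s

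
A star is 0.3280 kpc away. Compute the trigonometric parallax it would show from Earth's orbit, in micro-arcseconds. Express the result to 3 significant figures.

3050 μas

d = 0.3280 kpc = 328 pc.
p = 1/d = 1/328 = 0.0030488 arcsec.
= 0.0030488 × 10⁶ = 3048.8 μas.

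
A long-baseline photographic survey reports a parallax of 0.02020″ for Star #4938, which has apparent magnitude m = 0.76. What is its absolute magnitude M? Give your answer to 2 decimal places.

M = -2.71

d = 1/p = 1/0.02020″ = 49.505 pc.
m − M = 5 log₁₀(49.505) − 5 = 8.4732 − 5 = 3.4732.
M = m − (m − M) = 0.76 − 3.4732 = -2.71.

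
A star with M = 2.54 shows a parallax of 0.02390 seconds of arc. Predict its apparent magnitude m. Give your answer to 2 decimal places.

m = 5.65

d = 1/p = 1/0.02390″ = 41.841 pc.
m − M = 5 log₁₀ d − 5 = 5 log₁₀(41.841) − 5 = 8.1080 − 5 = 3.1080.
m = M + (m − M) = 2.54 + 3.1080 = 5.65.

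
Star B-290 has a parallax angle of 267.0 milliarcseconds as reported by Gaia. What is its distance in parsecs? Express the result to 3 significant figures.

3.75 pc

p = 267.0 milliarcseconds = 0.2670 arcsec.
d = 1/p = 1/0.2670 = 3.7453 pc.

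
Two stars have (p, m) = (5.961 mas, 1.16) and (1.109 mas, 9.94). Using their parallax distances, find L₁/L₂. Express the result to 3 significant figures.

L₁/L₂ = 113

d₁ = 1/p₁ = 1/0.005961″ = 167.76 pc; d₂ = 1/p₂ = 1/0.001109″ = 901.71 pc.
M₁ = m₁ − 5 log₁₀ d₁ + 5 = 1.16 − 11.1234 + 5 = -4.9634.
M₂ = 9.94 − 14.7753 + 5 = 0.1647.
L₁/L₂ = 10^(0.4(M₂ − M₁)) = 10^(0.4 × 5.1281) = 10^2.05124 = 112.52.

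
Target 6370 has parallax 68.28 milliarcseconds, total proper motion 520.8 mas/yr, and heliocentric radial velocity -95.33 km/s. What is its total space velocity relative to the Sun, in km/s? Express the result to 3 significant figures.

102 km/s

d = 1/p = 1/0.06828″ = 14.646 pc.
μ = 520.8 mas/yr = 0.5208 ″/yr.
v_t = 4.740 μ d = 4.740 × 0.5208 × 14.646 = 36.155 km/s.
v = √(v_r² + v_t²) = √((-95.33)² + 36.155²) = √10395 = 101.96 km/s.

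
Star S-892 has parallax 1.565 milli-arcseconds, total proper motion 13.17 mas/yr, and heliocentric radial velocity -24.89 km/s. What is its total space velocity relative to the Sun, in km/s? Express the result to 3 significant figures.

d = 1/p = 1/0.001565″ = 638.98 pc.
μ = 13.17 mas/yr = 0.01317 ″/yr.
v_t = 4.740 μ d = 4.740 × 0.01317 × 638.98 = 39.889 km/s.
v = √(v_r² + v_t²) = √((-24.89)² + 39.889²) = √2210.64 = 47.017 km/s.

47.0 km/s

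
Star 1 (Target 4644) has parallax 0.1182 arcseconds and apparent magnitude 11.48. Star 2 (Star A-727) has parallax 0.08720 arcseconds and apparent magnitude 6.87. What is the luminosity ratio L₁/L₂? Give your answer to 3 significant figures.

d₁ = 1/p₁ = 1/0.1182″ = 8.4602 pc; d₂ = 1/p₂ = 1/0.08720″ = 11.468 pc.
M₁ = m₁ − 5 log₁₀ d₁ + 5 = 11.48 − 4.6369 + 5 = 11.8431.
M₂ = 6.87 − 5.2974 + 5 = 6.5726.
L₁/L₂ = 10^(0.4(M₂ − M₁)) = 10^(0.4 × (-5.2705)) = 10^(-2.10820) = 0.0077947.

L₁/L₂ = 0.00779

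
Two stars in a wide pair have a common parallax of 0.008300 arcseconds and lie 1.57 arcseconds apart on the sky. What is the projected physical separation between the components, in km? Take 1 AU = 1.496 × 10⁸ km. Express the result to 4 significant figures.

d = 1/p = 1/0.008300″ = 120.48 pc.
At distance d (pc), an angle of θ arcsec spans θ·d AU: s = 1.57 × 120.48 = 189.15 AU.
= 189.15 × 1.496 × 10⁸ km = 2.8297 × 10^10 km.

2.830 × 10^10 km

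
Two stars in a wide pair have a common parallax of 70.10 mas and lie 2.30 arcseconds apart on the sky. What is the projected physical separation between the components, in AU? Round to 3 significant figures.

d = 1/p = 1/0.07010″ = 14.265 pc.
At distance d (pc), an angle of θ arcsec spans θ·d AU: s = 2.30 × 14.265 = 32.81 AU.

32.8 AU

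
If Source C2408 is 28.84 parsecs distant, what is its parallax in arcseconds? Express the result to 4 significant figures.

0.03467 arcsec

p = 1/d = 1/28.84 = 0.034674 arcsec.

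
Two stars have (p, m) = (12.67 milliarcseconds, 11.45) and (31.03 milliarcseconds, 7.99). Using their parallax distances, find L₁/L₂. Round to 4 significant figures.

L₁/L₂ = 0.2477

d₁ = 1/p₁ = 1/0.01267″ = 78.927 pc; d₂ = 1/p₂ = 1/0.03103″ = 32.227 pc.
M₁ = m₁ − 5 log₁₀ d₁ + 5 = 11.45 − 9.4861 + 5 = 6.9639.
M₂ = 7.99 − 7.5411 + 5 = 5.4489.
L₁/L₂ = 10^(0.4(M₂ − M₁)) = 10^(0.4 × (-1.5150)) = 10^(-0.60600) = 0.24774.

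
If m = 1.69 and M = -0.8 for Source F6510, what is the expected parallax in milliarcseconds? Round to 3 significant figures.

m − M = 1.69 − (-0.8) = 2.49.
d = 10^((m−M)/5 + 1) = 10^1.498 = 31.477 pc.
p = 1/d = 1/31.477 = 0.031769 arcsec = 31.769 mas.

31.8 mas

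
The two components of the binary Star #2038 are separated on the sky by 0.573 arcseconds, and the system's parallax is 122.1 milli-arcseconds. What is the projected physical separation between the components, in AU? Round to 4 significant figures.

4.693 AU

d = 1/p = 1/0.1221″ = 8.19 pc.
At distance d (pc), an angle of θ arcsec spans θ·d AU: s = 0.573 × 8.19 = 4.6929 AU.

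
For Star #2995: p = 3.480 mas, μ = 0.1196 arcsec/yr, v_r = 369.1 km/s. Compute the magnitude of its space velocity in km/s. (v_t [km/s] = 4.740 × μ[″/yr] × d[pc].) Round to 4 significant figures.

403.5 km/s

d = 1/p = 1/0.003480″ = 287.36 pc.
v_t = 4.740 μ d = 4.740 × 0.1196 × 287.36 = 162.91 km/s.
v = √(v_r² + v_t²) = √(369.1² + 162.91²) = √162774 = 403.45 km/s.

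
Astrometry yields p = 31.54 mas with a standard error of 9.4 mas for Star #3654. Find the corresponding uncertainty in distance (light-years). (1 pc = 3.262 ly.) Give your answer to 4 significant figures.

d = 1/p, so σ_d = σ_p / p².
σ_d = 0.00940 / (0.03154)² = 0.00940 / 0.00099477 = 9.4494 pc = 9.4494 × 3.262 ly = 30.824 ly.

30.82 ly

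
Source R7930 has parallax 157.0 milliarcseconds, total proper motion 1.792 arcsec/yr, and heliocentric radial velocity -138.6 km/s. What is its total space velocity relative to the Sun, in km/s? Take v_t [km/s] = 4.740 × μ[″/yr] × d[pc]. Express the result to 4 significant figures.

148.8 km/s

d = 1/p = 1/0.1570″ = 6.3694 pc.
v_t = 4.740 μ d = 4.740 × 1.792 × 6.3694 = 54.102 km/s.
v = √(v_r² + v_t²) = √((-138.6)² + 54.102²) = √22137 = 148.79 km/s.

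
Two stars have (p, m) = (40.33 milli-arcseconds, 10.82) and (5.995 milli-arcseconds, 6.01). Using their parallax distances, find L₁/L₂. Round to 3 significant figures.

d₁ = 1/p₁ = 1/0.04033″ = 24.795 pc; d₂ = 1/p₂ = 1/0.005995″ = 166.81 pc.
M₁ = m₁ − 5 log₁₀ d₁ + 5 = 10.82 − 6.9718 + 5 = 8.8482.
M₂ = 6.01 − 11.1111 + 5 = -0.1011.
L₁/L₂ = 10^(0.4(M₂ − M₁)) = 10^(0.4 × (-8.9493)) = 10^(-3.57972) = 0.0002632.

L₁/L₂ = 0.000263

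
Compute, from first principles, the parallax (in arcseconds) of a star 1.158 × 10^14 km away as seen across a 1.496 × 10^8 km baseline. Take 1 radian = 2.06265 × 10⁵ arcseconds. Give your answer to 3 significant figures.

θ ≈ B/d = (1.496 × 10^8) / (1.158 × 10^14) = 1.2919 × 10^-6 rad.
In arcseconds: 1.2919 × 10^-6 × 206265 = 0.26647″.

0.266 arcsec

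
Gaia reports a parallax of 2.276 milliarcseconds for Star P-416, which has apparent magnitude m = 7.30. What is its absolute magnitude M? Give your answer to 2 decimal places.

d = 1/p = 1/0.002276″ = 439.37 pc.
m − M = 5 log₁₀(439.37) − 5 = 13.2142 − 5 = 8.2142.
M = m − (m − M) = 7.30 − 8.2142 = -0.91.

M = -0.91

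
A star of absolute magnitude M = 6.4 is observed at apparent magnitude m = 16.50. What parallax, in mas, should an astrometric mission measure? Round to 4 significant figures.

m − M = 16.50 − 6.4 = 10.10.
d = 10^((m−M)/5 + 1) = 10^3.020 = 1047.1 pc.
p = 1/d = 1/1047.1 = 0.00095502 arcsec = 0.95502 mas.

0.9550 mas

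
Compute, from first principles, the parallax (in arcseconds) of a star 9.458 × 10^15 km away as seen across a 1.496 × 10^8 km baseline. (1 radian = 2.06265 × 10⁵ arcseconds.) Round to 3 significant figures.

0.00326 arcsec

θ ≈ B/d = (1.496 × 10^8) / (9.458 × 10^15) = 1.5817 × 10^-8 rad.
In arcseconds: 1.5817 × 10^-8 × 206265 = 0.0032625″.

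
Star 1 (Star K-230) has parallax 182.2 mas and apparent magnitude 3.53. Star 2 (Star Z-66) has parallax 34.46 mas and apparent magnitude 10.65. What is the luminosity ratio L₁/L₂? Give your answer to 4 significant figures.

L₁/L₂ = 25.21

d₁ = 1/p₁ = 1/0.1822″ = 5.4885 pc; d₂ = 1/p₂ = 1/0.03446″ = 29.019 pc.
M₁ = m₁ − 5 log₁₀ d₁ + 5 = 3.53 − 3.6973 + 5 = 4.8327.
M₂ = 10.65 − 7.3134 + 5 = 8.3366.
L₁/L₂ = 10^(0.4(M₂ − M₁)) = 10^(0.4 × 3.5039) = 10^1.40156 = 25.209.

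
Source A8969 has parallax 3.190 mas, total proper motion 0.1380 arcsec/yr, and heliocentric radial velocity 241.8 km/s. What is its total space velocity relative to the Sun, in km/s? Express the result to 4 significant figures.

317.0 km/s

d = 1/p = 1/0.003190″ = 313.48 pc.
v_t = 4.740 μ d = 4.740 × 0.1380 × 313.48 = 205.05 km/s.
v = √(v_r² + v_t²) = √(241.8² + 205.05²) = √100513 = 317.04 km/s.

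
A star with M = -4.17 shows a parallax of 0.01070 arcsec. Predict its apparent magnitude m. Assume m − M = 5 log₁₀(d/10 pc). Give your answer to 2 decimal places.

m = 0.68

d = 1/p = 1/0.01070″ = 93.458 pc.
m − M = 5 log₁₀ d − 5 = 5 log₁₀(93.458) − 5 = 9.8531 − 5 = 4.8531.
m = M + (m − M) = -4.17 + 4.8531 = 0.68.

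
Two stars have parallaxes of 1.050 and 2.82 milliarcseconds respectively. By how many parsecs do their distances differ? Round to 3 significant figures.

598 pc

d_A = 1/0.001050″ = 952.38 pc; d_B = 1/0.002820″ = 354.61 pc.
|d_B − d_A| = |354.61 − 952.38| = 597.77 pc.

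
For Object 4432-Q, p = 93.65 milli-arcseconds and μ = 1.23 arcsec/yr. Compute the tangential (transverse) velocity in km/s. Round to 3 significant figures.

d = 1/p = 1/0.09365″ = 10.678 pc.
v_t = 4.74 × μ × d = 4.74 × 1.23 × 10.678 = 62.255 km/s.

62.3 km/s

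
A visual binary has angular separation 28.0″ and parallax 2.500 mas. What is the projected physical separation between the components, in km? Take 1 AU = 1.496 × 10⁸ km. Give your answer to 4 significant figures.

1.676 × 10^12 km

d = 1/p = 1/0.002500″ = 400 pc.
At distance d (pc), an angle of θ arcsec spans θ·d AU: s = 28.0 × 400 = 11200 AU.
= 11200 × 1.496 × 10⁸ km = 1.6755 × 10^12 km.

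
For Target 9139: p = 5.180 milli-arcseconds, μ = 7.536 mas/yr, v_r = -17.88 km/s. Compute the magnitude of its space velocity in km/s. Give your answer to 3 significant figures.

d = 1/p = 1/0.005180″ = 193.05 pc.
μ = 7.536 mas/yr = 0.007536 ″/yr.
v_t = 4.740 μ d = 4.740 × 0.007536 × 193.05 = 6.8959 km/s.
v = √(v_r² + v_t²) = √((-17.88)² + 6.8959²) = √367.248 = 19.164 km/s.

19.2 km/s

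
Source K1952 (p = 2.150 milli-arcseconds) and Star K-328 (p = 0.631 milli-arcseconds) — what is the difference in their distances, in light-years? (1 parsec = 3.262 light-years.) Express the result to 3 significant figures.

3650 ly

d_A = 1/0.002150″ = 465.12 pc; d_B = 1/0.0006310″ = 1584.8 pc.
|d_B − d_A| = |1584.8 − 465.12| = 1119.7 pc = 1119.7 × 3.262 ly = 3652.5 ly.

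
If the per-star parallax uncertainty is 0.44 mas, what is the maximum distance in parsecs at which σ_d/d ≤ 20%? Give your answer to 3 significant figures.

455 pc

σ_d/d = σ_p/p, so the condition is σ_p/p ≤ 0.20, i.e. p ≥ σ_p/0.20.
p_min = 0.44/0.20 = 2.2 mas = 0.0022 arcsec.
d_max = 1/p_min = 1/0.0022 = 454.55 pc.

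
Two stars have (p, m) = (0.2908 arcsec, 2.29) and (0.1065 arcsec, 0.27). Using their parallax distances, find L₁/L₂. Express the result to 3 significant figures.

d₁ = 1/p₁ = 1/0.2908″ = 3.4388 pc; d₂ = 1/p₂ = 1/0.1065″ = 9.3897 pc.
M₁ = m₁ − 5 log₁₀ d₁ + 5 = 2.29 − 2.6820 + 5 = 4.6080.
M₂ = 0.27 − 4.8633 + 5 = 0.4067.
L₁/L₂ = 10^(0.4(M₂ − M₁)) = 10^(0.4 × (-4.2013)) = 10^(-1.68052) = 0.020868.

L₁/L₂ = 0.0209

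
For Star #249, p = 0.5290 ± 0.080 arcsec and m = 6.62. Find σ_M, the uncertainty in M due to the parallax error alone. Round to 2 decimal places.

M = m − 5 log₁₀ d + 5 = m + 5 log₁₀ p + 5, so ∂M/∂p = 5/(p ln 10).
σ_M = (5/ln 10) · (σ_p/p) = 2.1715 × 0.080/0.5290 = 2.1715 × 0.15123 = 0.3284.

σ_M = 0.33 mag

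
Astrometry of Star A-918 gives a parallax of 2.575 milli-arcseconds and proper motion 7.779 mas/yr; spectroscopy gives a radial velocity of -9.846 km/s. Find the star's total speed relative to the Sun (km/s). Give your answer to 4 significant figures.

17.38 km/s

d = 1/p = 1/0.002575″ = 388.35 pc.
μ = 7.779 mas/yr = 0.007779 ″/yr.
v_t = 4.740 μ d = 4.740 × 0.007779 × 388.35 = 14.319 km/s.
v = √(v_r² + v_t²) = √((-9.846)² + 14.319²) = √301.977 = 17.377 km/s.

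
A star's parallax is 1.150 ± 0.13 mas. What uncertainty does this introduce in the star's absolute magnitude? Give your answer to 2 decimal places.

σ_M = 0.25 mag

M = m − 5 log₁₀ d + 5 = m + 5 log₁₀ p + 5, so ∂M/∂p = 5/(p ln 10).
σ_M = (5/ln 10) · (σ_p/p) = 2.1715 × 0.13/1.150 = 2.1715 × 0.11304 = 0.24547.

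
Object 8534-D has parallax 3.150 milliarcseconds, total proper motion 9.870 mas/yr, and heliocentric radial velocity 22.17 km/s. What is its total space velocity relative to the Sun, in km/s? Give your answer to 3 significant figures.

26.7 km/s

d = 1/p = 1/0.003150″ = 317.46 pc.
μ = 9.870 mas/yr = 0.009870 ″/yr.
v_t = 4.740 μ d = 4.740 × 0.009870 × 317.46 = 14.852 km/s.
v = √(v_r² + v_t²) = √(22.17² + 14.852²) = √712.091 = 26.685 km/s.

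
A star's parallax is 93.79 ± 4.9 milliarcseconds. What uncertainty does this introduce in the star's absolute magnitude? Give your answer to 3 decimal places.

σ_M = 0.113 mag

M = m − 5 log₁₀ d + 5 = m + 5 log₁₀ p + 5, so ∂M/∂p = 5/(p ln 10).
σ_M = (5/ln 10) · (σ_p/p) = 2.1715 × 4.9/93.79 = 2.1715 × 0.052244 = 0.11345.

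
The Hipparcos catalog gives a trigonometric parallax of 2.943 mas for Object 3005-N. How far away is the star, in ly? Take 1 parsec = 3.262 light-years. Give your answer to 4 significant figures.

p = 2.943 mas = 0.002943 arcsec.
d = 1/p = 1/0.002943 = 339.79 pc.
In light-years: 339.79 × 3.262 = 1108.4 ly.

1108 ly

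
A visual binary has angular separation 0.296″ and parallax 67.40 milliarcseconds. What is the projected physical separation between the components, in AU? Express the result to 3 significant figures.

4.39 AU

d = 1/p = 1/0.06740″ = 14.837 pc.
At distance d (pc), an angle of θ arcsec spans θ·d AU: s = 0.296 × 14.837 = 4.3918 AU.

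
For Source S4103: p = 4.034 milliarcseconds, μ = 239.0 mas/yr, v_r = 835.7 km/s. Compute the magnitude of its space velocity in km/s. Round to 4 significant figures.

d = 1/p = 1/0.004034″ = 247.89 pc.
μ = 239.0 mas/yr = 0.2390 ″/yr.
v_t = 4.740 μ d = 4.740 × 0.2390 × 247.89 = 280.82 km/s.
v = √(v_r² + v_t²) = √(835.7² + 280.82²) = √777254 = 881.62 km/s.

881.6 km/s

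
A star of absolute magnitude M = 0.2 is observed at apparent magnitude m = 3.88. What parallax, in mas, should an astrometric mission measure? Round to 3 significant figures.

m − M = 3.88 − 0.2 = 3.68.
d = 10^((m−M)/5 + 1) = 10^1.736 = 54.45 pc.
p = 1/d = 1/54.45 = 0.018365 arcsec = 18.365 mas.

18.4 mas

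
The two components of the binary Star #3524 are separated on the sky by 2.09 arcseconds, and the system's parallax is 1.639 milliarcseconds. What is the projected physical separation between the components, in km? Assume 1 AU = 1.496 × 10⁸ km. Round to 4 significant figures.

1.908 × 10^11 km

d = 1/p = 1/0.001639″ = 610.13 pc.
At distance d (pc), an angle of θ arcsec spans θ·d AU: s = 2.09 × 610.13 = 1275.2 AU.
= 1275.2 × 1.496 × 10⁸ km = 1.9077 × 10^11 km.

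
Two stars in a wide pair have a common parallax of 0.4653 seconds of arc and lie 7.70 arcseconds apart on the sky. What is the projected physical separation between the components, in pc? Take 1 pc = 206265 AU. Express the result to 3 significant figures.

d = 1/p = 1/0.4653″ = 2.1492 pc.
At distance d (pc), an angle of θ arcsec spans θ·d AU: s = 7.70 × 2.1492 = 16.549 AU.
= 16.549 / 206265 = 8.0232 × 10^-5 pc.

8.02 × 10^-5 pc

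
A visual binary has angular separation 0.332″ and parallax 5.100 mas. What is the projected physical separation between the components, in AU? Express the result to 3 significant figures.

d = 1/p = 1/0.005100″ = 196.08 pc.
At distance d (pc), an angle of θ arcsec spans θ·d AU: s = 0.332 × 196.08 = 65.099 AU.

65.1 AU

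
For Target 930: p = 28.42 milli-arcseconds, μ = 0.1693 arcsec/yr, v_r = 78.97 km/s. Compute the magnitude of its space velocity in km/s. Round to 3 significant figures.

d = 1/p = 1/0.02842″ = 35.186 pc.
v_t = 4.740 μ d = 4.740 × 0.1693 × 35.186 = 28.236 km/s.
v = √(v_r² + v_t²) = √(78.97² + 28.236²) = √7033.53 = 83.866 km/s.

83.9 km/s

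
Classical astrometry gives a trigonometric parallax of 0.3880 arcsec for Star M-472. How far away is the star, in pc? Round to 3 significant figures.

2.58 pc

d = 1/p = 1/0.3880 = 2.5773 pc.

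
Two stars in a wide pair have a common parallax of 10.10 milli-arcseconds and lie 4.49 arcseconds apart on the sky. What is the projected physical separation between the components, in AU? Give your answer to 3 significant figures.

445 AU

d = 1/p = 1/0.01010″ = 99.01 pc.
At distance d (pc), an angle of θ arcsec spans θ·d AU: s = 4.49 × 99.01 = 444.55 AU.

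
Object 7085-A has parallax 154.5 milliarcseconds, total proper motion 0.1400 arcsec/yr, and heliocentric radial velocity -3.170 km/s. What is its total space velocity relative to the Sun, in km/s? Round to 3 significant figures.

d = 1/p = 1/0.1545″ = 6.4725 pc.
v_t = 4.740 μ d = 4.740 × 0.1400 × 6.4725 = 4.2952 km/s.
v = √(v_r² + v_t²) = √((-3.170)² + 4.2952²) = √28.4976 = 5.3383 km/s.

5.34 km/s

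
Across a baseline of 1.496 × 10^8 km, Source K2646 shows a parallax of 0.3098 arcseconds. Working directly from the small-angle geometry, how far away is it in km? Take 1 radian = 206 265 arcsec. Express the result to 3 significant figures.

9.96 × 10^13 km

θ = 0.3098″ = 0.3098/206265 = 1.5020 × 10^-6 rad.
d = B/θ = (1.496 × 10^8) / (1.5020 × 10^-6) = 9.9601 × 10^13 km.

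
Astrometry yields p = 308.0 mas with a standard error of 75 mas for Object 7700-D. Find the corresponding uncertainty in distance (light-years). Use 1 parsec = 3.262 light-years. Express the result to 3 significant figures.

d = 1/p, so σ_d = σ_p / p².
σ_d = 0.0750 / (0.3080)² = 0.0750 / 0.094864 = 0.79061 pc = 0.79061 × 3.262 ly = 2.579 ly.

2.58 ly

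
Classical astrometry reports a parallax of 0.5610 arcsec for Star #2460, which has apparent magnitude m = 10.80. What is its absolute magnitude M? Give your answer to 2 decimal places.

d = 1/p = 1/0.5610″ = 1.7825 pc.
m − M = 5 log₁₀(1.7825) − 5 = 1.2551 − 5 = -3.7449.
M = m − (m − M) = 10.80 − (-3.7449) = 14.54.

M = 14.54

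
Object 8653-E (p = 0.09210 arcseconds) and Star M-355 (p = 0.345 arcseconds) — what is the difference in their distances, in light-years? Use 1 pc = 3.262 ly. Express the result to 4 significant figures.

25.96 ly

d_A = 1/0.09210″ = 10.858 pc; d_B = 1/0.3450″ = 2.8986 pc.
|d_B − d_A| = |2.8986 − 10.858| = 7.9594 pc = 7.9594 × 3.262 ly = 25.964 ly.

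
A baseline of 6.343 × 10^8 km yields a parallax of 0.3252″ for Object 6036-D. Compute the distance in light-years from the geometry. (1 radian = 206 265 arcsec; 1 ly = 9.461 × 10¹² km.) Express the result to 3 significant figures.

θ = 0.3252″ = 0.3252/206265 = 1.5766 × 10^-6 rad.
d = B/θ = (6.343 × 10^8) / (1.5766 × 10^-6) = 4.0232 × 10^14 km = (4.0232 × 10^14) / (9.461 × 10^12) ly = 42.524 ly.

42.5 ly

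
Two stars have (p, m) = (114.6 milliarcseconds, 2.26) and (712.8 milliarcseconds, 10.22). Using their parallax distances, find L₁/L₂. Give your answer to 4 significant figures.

d₁ = 1/p₁ = 1/0.1146″ = 8.726 pc; d₂ = 1/p₂ = 1/0.7128″ = 1.4029 pc.
M₁ = m₁ − 5 log₁₀ d₁ + 5 = 2.26 − 4.7041 + 5 = 2.5559.
M₂ = 10.22 − 0.7351 + 5 = 14.4849.
L₁/L₂ = 10^(0.4(M₂ − M₁)) = 10^(0.4 × 11.9290) = 10^4.77160 = 59102.

L₁/L₂ = 59100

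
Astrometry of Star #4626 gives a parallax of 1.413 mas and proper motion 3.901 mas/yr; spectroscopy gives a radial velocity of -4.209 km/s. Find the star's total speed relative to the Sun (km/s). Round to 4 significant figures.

d = 1/p = 1/0.001413″ = 707.71 pc.
μ = 3.901 mas/yr = 0.003901 ″/yr.
v_t = 4.740 μ d = 4.740 × 0.003901 × 707.71 = 13.086 km/s.
v = √(v_r² + v_t²) = √((-4.209)² + 13.086²) = √188.959 = 13.746 km/s.

13.75 km/s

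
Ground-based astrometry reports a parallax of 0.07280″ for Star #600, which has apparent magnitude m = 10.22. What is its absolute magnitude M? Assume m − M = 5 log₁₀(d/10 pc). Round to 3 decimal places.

d = 1/p = 1/0.07280″ = 13.736 pc.
m − M = 5 log₁₀(13.736) − 5 = 5.6893 − 5 = 0.6893.
M = m − (m − M) = 10.22 − 0.6893 = 9.531.

M = 9.531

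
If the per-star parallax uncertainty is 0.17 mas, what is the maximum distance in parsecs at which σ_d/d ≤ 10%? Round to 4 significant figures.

σ_d/d = σ_p/p, so the condition is σ_p/p ≤ 0.10, i.e. p ≥ σ_p/0.10.
p_min = 0.17/0.10 = 1.7 mas = 0.0017 arcsec.
d_max = 1/p_min = 1/0.0017 = 588.24 pc.

588.2 pc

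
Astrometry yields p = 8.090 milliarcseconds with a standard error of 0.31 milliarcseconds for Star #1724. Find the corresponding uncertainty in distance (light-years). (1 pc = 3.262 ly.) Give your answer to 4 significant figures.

15.45 ly

d = 1/p, so σ_d = σ_p / p².
σ_d = 0.000310 / (0.008090)² = 0.000310 / 0.000065448 = 4.7366 pc = 4.7366 × 3.262 ly = 15.451 ly.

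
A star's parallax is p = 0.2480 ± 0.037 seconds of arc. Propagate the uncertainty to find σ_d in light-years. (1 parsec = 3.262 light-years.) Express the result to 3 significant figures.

1.96 ly

d = 1/p, so σ_d = σ_p / p².
σ_d = 0.0370 / (0.2480)² = 0.0370 / 0.061504 = 0.60159 pc = 0.60159 × 3.262 ly = 1.9624 ly.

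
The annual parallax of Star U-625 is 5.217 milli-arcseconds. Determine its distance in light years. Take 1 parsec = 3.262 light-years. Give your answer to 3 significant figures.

p = 5.217 milli-arcseconds = 0.005217 arcsec.
d = 1/p = 1/0.005217 = 191.68 pc.
In light-years: 191.68 × 3.262 = 625.26 ly.

625 light years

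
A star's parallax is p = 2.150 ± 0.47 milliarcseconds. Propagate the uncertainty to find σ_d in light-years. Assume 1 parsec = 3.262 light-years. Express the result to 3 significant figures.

d = 1/p, so σ_d = σ_p / p².
σ_d = 0.000470 / (0.002150)² = 0.000470 / 0.0000046225 = 101.68 pc = 101.68 × 3.262 ly = 331.68 ly.

332 ly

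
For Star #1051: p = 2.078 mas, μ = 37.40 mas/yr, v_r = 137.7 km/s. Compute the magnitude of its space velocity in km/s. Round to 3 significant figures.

d = 1/p = 1/0.002078″ = 481.23 pc.
μ = 37.40 mas/yr = 0.03740 ″/yr.
v_t = 4.740 μ d = 4.740 × 0.03740 × 481.23 = 85.311 km/s.
v = √(v_r² + v_t²) = √(137.7² + 85.311²) = √26239.3 = 161.99 km/s.

162 km/s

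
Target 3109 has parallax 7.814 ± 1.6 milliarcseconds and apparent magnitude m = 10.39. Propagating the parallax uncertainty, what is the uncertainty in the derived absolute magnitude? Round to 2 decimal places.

σ_M = 0.44 mag

M = m − 5 log₁₀ d + 5 = m + 5 log₁₀ p + 5, so ∂M/∂p = 5/(p ln 10).
σ_M = (5/ln 10) · (σ_p/p) = 2.1715 × 1.6/7.814 = 2.1715 × 0.20476 = 0.44464.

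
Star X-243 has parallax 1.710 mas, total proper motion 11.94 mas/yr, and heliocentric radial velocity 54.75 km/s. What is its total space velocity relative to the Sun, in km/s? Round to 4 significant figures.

d = 1/p = 1/0.001710″ = 584.8 pc.
μ = 11.94 mas/yr = 0.01194 ″/yr.
v_t = 4.740 μ d = 4.740 × 0.01194 × 584.8 = 33.097 km/s.
v = √(v_r² + v_t²) = √(54.75² + 33.097²) = √4092.97 = 63.976 km/s.

63.98 km/s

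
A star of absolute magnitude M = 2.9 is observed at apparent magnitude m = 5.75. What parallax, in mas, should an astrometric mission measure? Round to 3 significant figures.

26.9 mas

m − M = 5.75 − 2.9 = 2.85.
d = 10^((m−M)/5 + 1) = 10^1.570 = 37.154 pc.
p = 1/d = 1/37.154 = 0.026915 arcsec = 26.915 mas.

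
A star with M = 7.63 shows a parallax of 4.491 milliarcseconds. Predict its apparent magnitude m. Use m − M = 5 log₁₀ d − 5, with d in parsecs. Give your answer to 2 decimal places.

m = 14.37

d = 1/p = 1/0.004491″ = 222.67 pc.
m − M = 5 log₁₀ d − 5 = 5 log₁₀(222.67) − 5 = 11.7383 − 5 = 6.7383.
m = M + (m − M) = 7.63 + 6.7383 = 14.37.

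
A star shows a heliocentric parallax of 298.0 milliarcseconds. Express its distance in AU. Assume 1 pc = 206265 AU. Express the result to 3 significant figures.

692000 AU

p = 298.0 milliarcseconds = 0.2980 arcsec.
d = 1/p = 1/0.2980 = 3.3557 pc.
In AU: 3.3557 × 206265 = 6.9216 × 10^5 AU.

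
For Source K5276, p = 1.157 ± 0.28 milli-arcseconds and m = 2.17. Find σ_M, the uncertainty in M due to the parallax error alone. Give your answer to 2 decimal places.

M = m − 5 log₁₀ d + 5 = m + 5 log₁₀ p + 5, so ∂M/∂p = 5/(p ln 10).
σ_M = (5/ln 10) · (σ_p/p) = 2.1715 × 0.28/1.157 = 2.1715 × 0.24201 = 0.52552.

σ_M = 0.53 mag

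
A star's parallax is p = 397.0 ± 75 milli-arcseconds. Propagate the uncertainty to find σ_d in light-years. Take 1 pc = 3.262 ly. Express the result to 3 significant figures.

d = 1/p, so σ_d = σ_p / p².
σ_d = 0.0750 / (0.3970)² = 0.0750 / 0.15761 = 0.47586 pc = 0.47586 × 3.262 ly = 1.5523 ly.

1.55 ly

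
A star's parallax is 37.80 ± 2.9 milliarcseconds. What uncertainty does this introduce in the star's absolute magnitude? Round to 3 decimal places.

M = m − 5 log₁₀ d + 5 = m + 5 log₁₀ p + 5, so ∂M/∂p = 5/(p ln 10).
σ_M = (5/ln 10) · (σ_p/p) = 2.1715 × 2.9/37.80 = 2.1715 × 0.07672 = 0.1666.

σ_M = 0.167 mag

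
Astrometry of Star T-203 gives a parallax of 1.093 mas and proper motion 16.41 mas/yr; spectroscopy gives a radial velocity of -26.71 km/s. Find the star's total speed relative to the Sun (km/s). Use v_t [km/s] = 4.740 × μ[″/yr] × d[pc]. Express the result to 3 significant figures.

d = 1/p = 1/0.001093″ = 914.91 pc.
μ = 16.41 mas/yr = 0.01641 ″/yr.
v_t = 4.740 μ d = 4.740 × 0.01641 × 914.91 = 71.165 km/s.
v = √(v_r² + v_t²) = √((-26.71)² + 71.165²) = √5777.88 = 76.012 km/s.

76.0 km/s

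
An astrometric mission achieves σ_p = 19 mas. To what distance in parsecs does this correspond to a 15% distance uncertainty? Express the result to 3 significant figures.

7.89 pc

σ_d/d = σ_p/p, so the condition is σ_p/p ≤ 0.15, i.e. p ≥ σ_p/0.15.
p_min = 19/0.15 = 126.67 mas = 0.12667 arcsec.
d_max = 1/p_min = 1/0.12667 = 7.8945 pc.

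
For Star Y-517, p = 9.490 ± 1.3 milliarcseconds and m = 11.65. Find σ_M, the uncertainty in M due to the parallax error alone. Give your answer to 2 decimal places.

M = m − 5 log₁₀ d + 5 = m + 5 log₁₀ p + 5, so ∂M/∂p = 5/(p ln 10).
σ_M = (5/ln 10) · (σ_p/p) = 2.1715 × 1.3/9.490 = 2.1715 × 0.13699 = 0.29747.

σ_M = 0.30 mag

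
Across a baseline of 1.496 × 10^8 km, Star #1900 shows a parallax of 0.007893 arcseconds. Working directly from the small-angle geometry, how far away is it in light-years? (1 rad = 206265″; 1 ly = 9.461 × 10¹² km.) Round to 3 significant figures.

413 ly

θ = 0.007893″ = 0.007893/206265 = 3.8266 × 10^-8 rad.
d = B/θ = (1.496 × 10^8) / (3.8266 × 10^-8) = 3.9095 × 10^15 km = (3.9095 × 10^15) / (9.461 × 10^12) ly = 413.22 ly.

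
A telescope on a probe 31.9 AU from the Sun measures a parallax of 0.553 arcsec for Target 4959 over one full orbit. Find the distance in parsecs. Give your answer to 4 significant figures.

57.69 pc

With baseline B (in AU) and parallax p (in arcsec), d = B/p parsecs.
d = 31.9 / 0.553 = 57.685 pc.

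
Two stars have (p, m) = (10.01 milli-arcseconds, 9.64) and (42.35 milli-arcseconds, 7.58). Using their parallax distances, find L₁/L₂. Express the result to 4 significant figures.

d₁ = 1/p₁ = 1/0.01001″ = 99.9 pc; d₂ = 1/p₂ = 1/0.04235″ = 23.613 pc.
M₁ = m₁ − 5 log₁₀ d₁ + 5 = 9.64 − 9.9978 + 5 = 4.6422.
M₂ = 7.58 − 6.8658 + 5 = 5.7142.
L₁/L₂ = 10^(0.4(M₂ − M₁)) = 10^(0.4 × 1.0720) = 10^0.42880 = 2.6841.

L₁/L₂ = 2.684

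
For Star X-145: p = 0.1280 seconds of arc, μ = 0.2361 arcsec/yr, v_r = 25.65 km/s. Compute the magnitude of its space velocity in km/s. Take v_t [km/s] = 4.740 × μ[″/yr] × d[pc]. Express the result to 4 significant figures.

d = 1/p = 1/0.1280″ = 7.8125 pc.
v_t = 4.740 μ d = 4.740 × 0.2361 × 7.8125 = 8.7431 km/s.
v = √(v_r² + v_t²) = √(25.65² + 8.7431²) = √734.364 = 27.099 km/s.

27.10 km/s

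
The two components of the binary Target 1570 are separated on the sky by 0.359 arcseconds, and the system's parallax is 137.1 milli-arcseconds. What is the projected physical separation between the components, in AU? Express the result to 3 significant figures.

2.62 AU

d = 1/p = 1/0.1371″ = 7.2939 pc.
At distance d (pc), an angle of θ arcsec spans θ·d AU: s = 0.359 × 7.2939 = 2.6185 AU.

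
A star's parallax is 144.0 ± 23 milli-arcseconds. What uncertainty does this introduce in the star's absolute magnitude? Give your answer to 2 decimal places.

σ_M = 0.35 mag

M = m − 5 log₁₀ d + 5 = m + 5 log₁₀ p + 5, so ∂M/∂p = 5/(p ln 10).
σ_M = (5/ln 10) · (σ_p/p) = 2.1715 × 23/144.0 = 2.1715 × 0.15972 = 0.34683.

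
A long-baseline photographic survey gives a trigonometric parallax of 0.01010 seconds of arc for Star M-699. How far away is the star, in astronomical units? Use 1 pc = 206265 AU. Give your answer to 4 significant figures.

d = 1/p = 1/0.01010 = 99.01 pc.
In AU: 99.01 × 206265 = 2.0422 × 10^7 AU.

2.042 × 10^7 AU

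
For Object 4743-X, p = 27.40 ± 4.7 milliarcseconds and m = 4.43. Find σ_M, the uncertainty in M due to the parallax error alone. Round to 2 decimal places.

M = m − 5 log₁₀ d + 5 = m + 5 log₁₀ p + 5, so ∂M/∂p = 5/(p ln 10).
σ_M = (5/ln 10) · (σ_p/p) = 2.1715 × 4.7/27.40 = 2.1715 × 0.17153 = 0.37248.

σ_M = 0.37 mag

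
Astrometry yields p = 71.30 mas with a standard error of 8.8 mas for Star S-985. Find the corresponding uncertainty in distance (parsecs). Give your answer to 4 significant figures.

1.731 pc

d = 1/p, so σ_d = σ_p / p².
σ_d = 0.00880 / (0.07130)² = 0.00880 / 0.0050837 = 1.731 pc.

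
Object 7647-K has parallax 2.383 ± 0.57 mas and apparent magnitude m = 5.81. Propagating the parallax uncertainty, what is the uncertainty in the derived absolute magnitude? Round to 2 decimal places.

M = m − 5 log₁₀ d + 5 = m + 5 log₁₀ p + 5, so ∂M/∂p = 5/(p ln 10).
σ_M = (5/ln 10) · (σ_p/p) = 2.1715 × 0.57/2.383 = 2.1715 × 0.23919 = 0.5194.

σ_M = 0.52 mag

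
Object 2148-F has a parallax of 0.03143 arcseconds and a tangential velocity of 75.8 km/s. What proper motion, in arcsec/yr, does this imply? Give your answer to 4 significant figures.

0.5026 arcsec/yr

d = 1/p = 1/0.03143″ = 31.817 pc.
μ = v_t / (4.74 d) = 75.8 / (4.74 × 31.817) = 75.8 / 150.81 = 0.50262 ″/yr.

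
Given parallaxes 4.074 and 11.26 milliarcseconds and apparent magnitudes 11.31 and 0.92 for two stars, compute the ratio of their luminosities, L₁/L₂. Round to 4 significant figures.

d₁ = 1/p₁ = 1/0.004074″ = 245.46 pc; d₂ = 1/p₂ = 1/0.01126″ = 88.81 pc.
M₁ = m₁ − 5 log₁₀ d₁ + 5 = 11.31 − 11.9499 + 5 = 4.3601.
M₂ = 0.92 − 9.7423 + 5 = -3.8223.
L₁/L₂ = 10^(0.4(M₂ − M₁)) = 10^(0.4 × (-8.1824)) = 10^(-3.27296) = 0.00053338.

L₁/L₂ = 0.0005334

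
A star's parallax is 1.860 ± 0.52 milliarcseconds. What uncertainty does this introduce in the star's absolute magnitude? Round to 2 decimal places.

M = m − 5 log₁₀ d + 5 = m + 5 log₁₀ p + 5, so ∂M/∂p = 5/(p ln 10).
σ_M = (5/ln 10) · (σ_p/p) = 2.1715 × 0.52/1.860 = 2.1715 × 0.27957 = 0.60709.

σ_M = 0.61 mag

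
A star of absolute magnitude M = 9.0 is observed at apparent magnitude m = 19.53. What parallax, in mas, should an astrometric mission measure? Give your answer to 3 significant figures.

0.783 mas

m − M = 19.53 − 9.0 = 10.53.
d = 10^((m−M)/5 + 1) = 10^3.106 = 1276.4 pc.
p = 1/d = 1/1276.4 = 0.00078345 arcsec = 0.78345 mas.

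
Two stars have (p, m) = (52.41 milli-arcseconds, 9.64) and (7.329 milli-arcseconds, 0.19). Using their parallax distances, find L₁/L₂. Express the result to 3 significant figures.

d₁ = 1/p₁ = 1/0.05241″ = 19.08 pc; d₂ = 1/p₂ = 1/0.007329″ = 136.44 pc.
M₁ = m₁ − 5 log₁₀ d₁ + 5 = 9.64 − 6.4029 + 5 = 8.2371.
M₂ = 0.19 − 10.6747 + 5 = -5.4847.
L₁/L₂ = 10^(0.4(M₂ − M₁)) = 10^(0.4 × (-13.7218)) = 10^(-5.48872) = 0.0000032455.

L₁/L₂ = 3.25 × 10^-6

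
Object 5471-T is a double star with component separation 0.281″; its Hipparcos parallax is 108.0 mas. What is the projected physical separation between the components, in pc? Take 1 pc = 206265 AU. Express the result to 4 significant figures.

1.261 × 10^-5 pc

d = 1/p = 1/0.1080″ = 9.2593 pc.
At distance d (pc), an angle of θ arcsec spans θ·d AU: s = 0.281 × 9.2593 = 2.6019 AU.
= 2.6019 / 206265 = 1.2614 × 10^-5 pc.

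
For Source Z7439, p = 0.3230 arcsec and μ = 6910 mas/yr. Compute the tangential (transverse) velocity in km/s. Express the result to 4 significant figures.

d = 1/p = 1/0.3230″ = 3.096 pc.
μ = 6910 mas/yr = 6.91 ″/yr.
v_t = 4.74 × μ × d = 4.74 × 6.91 × 3.096 = 101.4 km/s.

101.4 km/s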